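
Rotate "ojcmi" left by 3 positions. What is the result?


Input: "ojcmi", rotate left by 3
First 3 characters: "ojc"
Remaining characters: "mi"
Concatenate remaining + first: "mi" + "ojc" = "miojc"

miojc


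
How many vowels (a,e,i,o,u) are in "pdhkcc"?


Input: pdhkcc
Checking each character:
  'p' at position 0: consonant
  'd' at position 1: consonant
  'h' at position 2: consonant
  'k' at position 3: consonant
  'c' at position 4: consonant
  'c' at position 5: consonant
Total vowels: 0

0


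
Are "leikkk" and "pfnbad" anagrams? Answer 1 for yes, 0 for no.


Strings: "leikkk", "pfnbad"
Sorted first:  eikkkl
Sorted second: abdfnp
Differ at position 0: 'e' vs 'a' => not anagrams

0


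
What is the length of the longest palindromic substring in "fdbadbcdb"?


Input: "fdbadbcdb"
Checking substrings for palindromes:
  No multi-char palindromic substrings found
Longest palindromic substring: "f" with length 1

1


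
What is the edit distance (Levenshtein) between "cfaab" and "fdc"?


Computing edit distance: "cfaab" -> "fdc"
DP table:
           f    d    c
      0    1    2    3
  c   1    1    2    2
  f   2    1    2    3
  a   3    2    2    3
  a   4    3    3    3
  b   5    4    4    4
Edit distance = dp[5][3] = 4

4


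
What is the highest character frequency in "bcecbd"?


Input: bcecbd
Character counts:
  'b': 2
  'c': 2
  'd': 1
  'e': 1
Maximum frequency: 2

2


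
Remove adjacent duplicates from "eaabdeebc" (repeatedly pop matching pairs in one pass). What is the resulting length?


Input: eaabdeebc
Stack-based adjacent duplicate removal:
  Read 'e': push. Stack: e
  Read 'a': push. Stack: ea
  Read 'a': matches stack top 'a' => pop. Stack: e
  Read 'b': push. Stack: eb
  Read 'd': push. Stack: ebd
  Read 'e': push. Stack: ebde
  Read 'e': matches stack top 'e' => pop. Stack: ebd
  Read 'b': push. Stack: ebdb
  Read 'c': push. Stack: ebdbc
Final stack: "ebdbc" (length 5)

5


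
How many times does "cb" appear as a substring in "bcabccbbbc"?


Searching for "cb" in "bcabccbbbc"
Scanning each position:
  Position 0: "bc" => no
  Position 1: "ca" => no
  Position 2: "ab" => no
  Position 3: "bc" => no
  Position 4: "cc" => no
  Position 5: "cb" => MATCH
  Position 6: "bb" => no
  Position 7: "bb" => no
  Position 8: "bc" => no
Total occurrences: 1

1


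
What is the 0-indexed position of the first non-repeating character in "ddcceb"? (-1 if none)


Input: ddcceb
Character frequencies:
  'b': 1
  'c': 2
  'd': 2
  'e': 1
Scanning left to right for freq == 1:
  Position 0 ('d'): freq=2, skip
  Position 1 ('d'): freq=2, skip
  Position 2 ('c'): freq=2, skip
  Position 3 ('c'): freq=2, skip
  Position 4 ('e'): unique! => answer = 4

4


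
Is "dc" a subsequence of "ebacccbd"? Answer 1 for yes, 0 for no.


Check if "dc" is a subsequence of "ebacccbd"
Greedy scan:
  Position 0 ('e'): no match needed
  Position 1 ('b'): no match needed
  Position 2 ('a'): no match needed
  Position 3 ('c'): no match needed
  Position 4 ('c'): no match needed
  Position 5 ('c'): no match needed
  Position 6 ('b'): no match needed
  Position 7 ('d'): matches sub[0] = 'd'
Only matched 1/2 characters => not a subsequence

0


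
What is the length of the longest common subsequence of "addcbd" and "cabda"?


LCS of "addcbd" and "cabda"
DP table:
           c    a    b    d    a
      0    0    0    0    0    0
  a   0    0    1    1    1    1
  d   0    0    1    1    2    2
  d   0    0    1    1    2    2
  c   0    1    1    1    2    2
  b   0    1    1    2    2    2
  d   0    1    1    2    3    3
LCS length = dp[6][5] = 3

3


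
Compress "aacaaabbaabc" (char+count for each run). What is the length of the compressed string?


Input: aacaaabbaabc
Runs:
  'a' x 2 => "a2"
  'c' x 1 => "c1"
  'a' x 3 => "a3"
  'b' x 2 => "b2"
  'a' x 2 => "a2"
  'b' x 1 => "b1"
  'c' x 1 => "c1"
Compressed: "a2c1a3b2a2b1c1"
Compressed length: 14

14


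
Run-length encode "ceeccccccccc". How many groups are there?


Input: ceeccccccccc
Scanning for consecutive runs:
  Group 1: 'c' x 1 (positions 0-0)
  Group 2: 'e' x 2 (positions 1-2)
  Group 3: 'c' x 9 (positions 3-11)
Total groups: 3

3


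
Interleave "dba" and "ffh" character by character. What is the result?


Interleaving "dba" and "ffh":
  Position 0: 'd' from first, 'f' from second => "df"
  Position 1: 'b' from first, 'f' from second => "bf"
  Position 2: 'a' from first, 'h' from second => "ah"
Result: dfbfah

dfbfah


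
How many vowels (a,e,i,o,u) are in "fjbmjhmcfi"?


Input: fjbmjhmcfi
Checking each character:
  'f' at position 0: consonant
  'j' at position 1: consonant
  'b' at position 2: consonant
  'm' at position 3: consonant
  'j' at position 4: consonant
  'h' at position 5: consonant
  'm' at position 6: consonant
  'c' at position 7: consonant
  'f' at position 8: consonant
  'i' at position 9: vowel (running total: 1)
Total vowels: 1

1


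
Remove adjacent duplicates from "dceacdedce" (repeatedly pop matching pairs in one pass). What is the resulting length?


Input: dceacdedce
Stack-based adjacent duplicate removal:
  Read 'd': push. Stack: d
  Read 'c': push. Stack: dc
  Read 'e': push. Stack: dce
  Read 'a': push. Stack: dcea
  Read 'c': push. Stack: dceac
  Read 'd': push. Stack: dceacd
  Read 'e': push. Stack: dceacde
  Read 'd': push. Stack: dceacded
  Read 'c': push. Stack: dceacdedc
  Read 'e': push. Stack: dceacdedce
Final stack: "dceacdedce" (length 10)

10


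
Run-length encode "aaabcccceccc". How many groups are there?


Input: aaabcccceccc
Scanning for consecutive runs:
  Group 1: 'a' x 3 (positions 0-2)
  Group 2: 'b' x 1 (positions 3-3)
  Group 3: 'c' x 4 (positions 4-7)
  Group 4: 'e' x 1 (positions 8-8)
  Group 5: 'c' x 3 (positions 9-11)
Total groups: 5

5


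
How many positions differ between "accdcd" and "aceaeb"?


Comparing "accdcd" and "aceaeb" position by position:
  Position 0: 'a' vs 'a' => same
  Position 1: 'c' vs 'c' => same
  Position 2: 'c' vs 'e' => DIFFER
  Position 3: 'd' vs 'a' => DIFFER
  Position 4: 'c' vs 'e' => DIFFER
  Position 5: 'd' vs 'b' => DIFFER
Positions that differ: 4

4


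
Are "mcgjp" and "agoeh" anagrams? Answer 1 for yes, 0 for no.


Strings: "mcgjp", "agoeh"
Sorted first:  cgjmp
Sorted second: aegho
Differ at position 0: 'c' vs 'a' => not anagrams

0


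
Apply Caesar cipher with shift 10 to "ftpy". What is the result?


Caesar cipher: shift "ftpy" by 10
  'f' (pos 5) + 10 = pos 15 = 'p'
  't' (pos 19) + 10 = pos 3 = 'd'
  'p' (pos 15) + 10 = pos 25 = 'z'
  'y' (pos 24) + 10 = pos 8 = 'i'
Result: pdzi

pdzi


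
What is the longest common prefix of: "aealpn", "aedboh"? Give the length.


Words: aealpn, aedboh
  Position 0: all 'a' => match
  Position 1: all 'e' => match
  Position 2: ('a', 'd') => mismatch, stop
LCP = "ae" (length 2)

2


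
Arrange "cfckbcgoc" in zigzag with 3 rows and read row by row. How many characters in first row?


Zigzag "cfckbcgoc" into 3 rows:
Placing characters:
  'c' => row 0
  'f' => row 1
  'c' => row 2
  'k' => row 1
  'b' => row 0
  'c' => row 1
  'g' => row 2
  'o' => row 1
  'c' => row 0
Rows:
  Row 0: "cbc"
  Row 1: "fkco"
  Row 2: "cg"
First row length: 3

3


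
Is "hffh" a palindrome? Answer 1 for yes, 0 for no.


Input: hffh
Reversed: hffh
  Compare pos 0 ('h') with pos 3 ('h'): match
  Compare pos 1 ('f') with pos 2 ('f'): match
Result: palindrome

1


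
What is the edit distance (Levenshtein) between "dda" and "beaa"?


Computing edit distance: "dda" -> "beaa"
DP table:
           b    e    a    a
      0    1    2    3    4
  d   1    1    2    3    4
  d   2    2    2    3    4
  a   3    3    3    2    3
Edit distance = dp[3][4] = 3

3


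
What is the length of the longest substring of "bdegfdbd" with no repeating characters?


Input: "bdegfdbd"
Sliding window (track last position of each char):
  Position 0 ('b'): window [0,0] length 1 -- new best
  Position 1 ('d'): window [0,1] length 2 -- new best
  Position 2 ('e'): window [0,2] length 3 -- new best
  Position 3 ('g'): window [0,3] length 4 -- new best
  Position 4 ('f'): window [0,4] length 5 -- new best
  Position 5 ('d'): repeat (last at 1), move window start to 2
  Position 5 ('d'): window [2,5] length 4
  Position 6 ('b'): window [2,6] length 5
  Position 7 ('d'): repeat (last at 5), move window start to 6
  Position 7 ('d'): window [6,7] length 2
Longest substring with no repeats: "bdegf" with length 5

5


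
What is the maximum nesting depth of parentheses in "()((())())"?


Input: "()((())())"
Tracking depth:
  Position 0 '(': depth becomes 1
  Position 1 ')': depth becomes 0
  Position 2 '(': depth becomes 1
  Position 3 '(': depth becomes 2
  Position 4 '(': depth becomes 3
  Position 5 ')': depth becomes 2
  Position 6 ')': depth becomes 1
  Position 7 '(': depth becomes 2
  Position 8 ')': depth becomes 1
  Position 9 ')': depth becomes 0
Maximum depth reached: 3

3


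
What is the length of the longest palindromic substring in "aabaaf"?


Input: "aabaaf"
Checking substrings for palindromes:
  [0:5] "aabaa" (len 5) => palindrome
  [1:4] "aba" (len 3) => palindrome
  [0:2] "aa" (len 2) => palindrome
  [3:5] "aa" (len 2) => palindrome
Longest palindromic substring: "aabaa" with length 5

5


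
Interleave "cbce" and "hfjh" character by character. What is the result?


Interleaving "cbce" and "hfjh":
  Position 0: 'c' from first, 'h' from second => "ch"
  Position 1: 'b' from first, 'f' from second => "bf"
  Position 2: 'c' from first, 'j' from second => "cj"
  Position 3: 'e' from first, 'h' from second => "eh"
Result: chbfcjeh

chbfcjeh


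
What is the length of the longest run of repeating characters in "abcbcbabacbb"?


Input: "abcbcbabacbb"
Scanning for longest run:
  Position 1 ('b'): new char, reset run to 1
  Position 2 ('c'): new char, reset run to 1
  Position 3 ('b'): new char, reset run to 1
  Position 4 ('c'): new char, reset run to 1
  Position 5 ('b'): new char, reset run to 1
  Position 6 ('a'): new char, reset run to 1
  Position 7 ('b'): new char, reset run to 1
  Position 8 ('a'): new char, reset run to 1
  Position 9 ('c'): new char, reset run to 1
  Position 10 ('b'): new char, reset run to 1
  Position 11 ('b'): continues run of 'b', length=2
Longest run: 'b' with length 2

2


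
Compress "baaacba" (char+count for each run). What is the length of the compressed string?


Input: baaacba
Runs:
  'b' x 1 => "b1"
  'a' x 3 => "a3"
  'c' x 1 => "c1"
  'b' x 1 => "b1"
  'a' x 1 => "a1"
Compressed: "b1a3c1b1a1"
Compressed length: 10

10


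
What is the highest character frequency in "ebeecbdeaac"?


Input: ebeecbdeaac
Character counts:
  'a': 2
  'b': 2
  'c': 2
  'd': 1
  'e': 4
Maximum frequency: 4

4


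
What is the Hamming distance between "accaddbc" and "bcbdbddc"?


Comparing "accaddbc" and "bcbdbddc" position by position:
  Position 0: 'a' vs 'b' => differ
  Position 1: 'c' vs 'c' => same
  Position 2: 'c' vs 'b' => differ
  Position 3: 'a' vs 'd' => differ
  Position 4: 'd' vs 'b' => differ
  Position 5: 'd' vs 'd' => same
  Position 6: 'b' vs 'd' => differ
  Position 7: 'c' vs 'c' => same
Total differences (Hamming distance): 5

5


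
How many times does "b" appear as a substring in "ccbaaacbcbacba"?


Searching for "b" in "ccbaaacbcbacba"
Scanning each position:
  Position 0: "c" => no
  Position 1: "c" => no
  Position 2: "b" => MATCH
  Position 3: "a" => no
  Position 4: "a" => no
  Position 5: "a" => no
  Position 6: "c" => no
  Position 7: "b" => MATCH
  Position 8: "c" => no
  Position 9: "b" => MATCH
  Position 10: "a" => no
  Position 11: "c" => no
  Position 12: "b" => MATCH
  Position 13: "a" => no
Total occurrences: 4

4


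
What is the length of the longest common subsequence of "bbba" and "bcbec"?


LCS of "bbba" and "bcbec"
DP table:
           b    c    b    e    c
      0    0    0    0    0    0
  b   0    1    1    1    1    1
  b   0    1    1    2    2    2
  b   0    1    1    2    2    2
  a   0    1    1    2    2    2
LCS length = dp[4][5] = 2

2


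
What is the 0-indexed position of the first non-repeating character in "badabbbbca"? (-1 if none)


Input: badabbbbca
Character frequencies:
  'a': 3
  'b': 5
  'c': 1
  'd': 1
Scanning left to right for freq == 1:
  Position 0 ('b'): freq=5, skip
  Position 1 ('a'): freq=3, skip
  Position 2 ('d'): unique! => answer = 2

2


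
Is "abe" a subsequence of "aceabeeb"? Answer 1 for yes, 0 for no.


Check if "abe" is a subsequence of "aceabeeb"
Greedy scan:
  Position 0 ('a'): matches sub[0] = 'a'
  Position 1 ('c'): no match needed
  Position 2 ('e'): no match needed
  Position 3 ('a'): no match needed
  Position 4 ('b'): matches sub[1] = 'b'
  Position 5 ('e'): matches sub[2] = 'e'
  Position 6 ('e'): no match needed
  Position 7 ('b'): no match needed
All 3 characters matched => is a subsequence

1


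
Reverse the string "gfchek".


Input: gfchek
Reading characters right to left:
  Position 5: 'k'
  Position 4: 'e'
  Position 3: 'h'
  Position 2: 'c'
  Position 1: 'f'
  Position 0: 'g'
Reversed: kehcfg

kehcfg


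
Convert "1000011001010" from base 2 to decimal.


Input: "1000011001010" in base 2
Positional expansion:
  Digit '1' (value 1) x 2^12 = 4096
  Digit '0' (value 0) x 2^11 = 0
  Digit '0' (value 0) x 2^10 = 0
  Digit '0' (value 0) x 2^9 = 0
  Digit '0' (value 0) x 2^8 = 0
  Digit '1' (value 1) x 2^7 = 128
  Digit '1' (value 1) x 2^6 = 64
  Digit '0' (value 0) x 2^5 = 0
  Digit '0' (value 0) x 2^4 = 0
  Digit '1' (value 1) x 2^3 = 8
  Digit '0' (value 0) x 2^2 = 0
  Digit '1' (value 1) x 2^1 = 2
  Digit '0' (value 0) x 2^0 = 0
Sum = 4298

4298


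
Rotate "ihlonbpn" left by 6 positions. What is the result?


Input: "ihlonbpn", rotate left by 6
First 6 characters: "ihlonb"
Remaining characters: "pn"
Concatenate remaining + first: "pn" + "ihlonb" = "pnihlonb"

pnihlonb


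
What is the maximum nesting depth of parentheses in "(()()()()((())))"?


Input: "(()()()()((())))"
Tracking depth:
  Position 0 '(': depth becomes 1
  Position 1 '(': depth becomes 2
  Position 2 ')': depth becomes 1
  Position 3 '(': depth becomes 2
  Position 4 ')': depth becomes 1
  Position 5 '(': depth becomes 2
  Position 6 ')': depth becomes 1
  Position 7 '(': depth becomes 2
  Position 8 ')': depth becomes 1
  Position 9 '(': depth becomes 2
  Position 10 '(': depth becomes 3
  Position 11 '(': depth becomes 4
  Position 12 ')': depth becomes 3
  Position 13 ')': depth becomes 2
  Position 14 ')': depth becomes 1
  Position 15 ')': depth becomes 0
Maximum depth reached: 4

4


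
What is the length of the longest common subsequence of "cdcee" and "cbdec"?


LCS of "cdcee" and "cbdec"
DP table:
           c    b    d    e    c
      0    0    0    0    0    0
  c   0    1    1    1    1    1
  d   0    1    1    2    2    2
  c   0    1    1    2    2    3
  e   0    1    1    2    3    3
  e   0    1    1    2    3    3
LCS length = dp[5][5] = 3

3


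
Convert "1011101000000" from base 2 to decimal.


Input: "1011101000000" in base 2
Positional expansion:
  Digit '1' (value 1) x 2^12 = 4096
  Digit '0' (value 0) x 2^11 = 0
  Digit '1' (value 1) x 2^10 = 1024
  Digit '1' (value 1) x 2^9 = 512
  Digit '1' (value 1) x 2^8 = 256
  Digit '0' (value 0) x 2^7 = 0
  Digit '1' (value 1) x 2^6 = 64
  Digit '0' (value 0) x 2^5 = 0
  Digit '0' (value 0) x 2^4 = 0
  Digit '0' (value 0) x 2^3 = 0
  Digit '0' (value 0) x 2^2 = 0
  Digit '0' (value 0) x 2^1 = 0
  Digit '0' (value 0) x 2^0 = 0
Sum = 5952

5952


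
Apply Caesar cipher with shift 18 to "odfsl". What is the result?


Caesar cipher: shift "odfsl" by 18
  'o' (pos 14) + 18 = pos 6 = 'g'
  'd' (pos 3) + 18 = pos 21 = 'v'
  'f' (pos 5) + 18 = pos 23 = 'x'
  's' (pos 18) + 18 = pos 10 = 'k'
  'l' (pos 11) + 18 = pos 3 = 'd'
Result: gvxkd

gvxkd


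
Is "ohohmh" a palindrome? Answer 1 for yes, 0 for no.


Input: ohohmh
Reversed: hmhoho
  Compare pos 0 ('o') with pos 5 ('h'): MISMATCH
  Compare pos 1 ('h') with pos 4 ('m'): MISMATCH
  Compare pos 2 ('o') with pos 3 ('h'): MISMATCH
Result: not a palindrome

0


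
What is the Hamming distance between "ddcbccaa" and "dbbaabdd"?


Comparing "ddcbccaa" and "dbbaabdd" position by position:
  Position 0: 'd' vs 'd' => same
  Position 1: 'd' vs 'b' => differ
  Position 2: 'c' vs 'b' => differ
  Position 3: 'b' vs 'a' => differ
  Position 4: 'c' vs 'a' => differ
  Position 5: 'c' vs 'b' => differ
  Position 6: 'a' vs 'd' => differ
  Position 7: 'a' vs 'd' => differ
Total differences (Hamming distance): 7

7


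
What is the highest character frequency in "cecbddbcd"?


Input: cecbddbcd
Character counts:
  'b': 2
  'c': 3
  'd': 3
  'e': 1
Maximum frequency: 3

3


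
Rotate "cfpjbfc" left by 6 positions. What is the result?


Input: "cfpjbfc", rotate left by 6
First 6 characters: "cfpjbf"
Remaining characters: "c"
Concatenate remaining + first: "c" + "cfpjbf" = "ccfpjbf"

ccfpjbf


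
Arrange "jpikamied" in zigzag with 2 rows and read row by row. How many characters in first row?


Zigzag "jpikamied" into 2 rows:
Placing characters:
  'j' => row 0
  'p' => row 1
  'i' => row 0
  'k' => row 1
  'a' => row 0
  'm' => row 1
  'i' => row 0
  'e' => row 1
  'd' => row 0
Rows:
  Row 0: "jiaid"
  Row 1: "pkme"
First row length: 5

5


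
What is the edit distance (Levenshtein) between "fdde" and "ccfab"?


Computing edit distance: "fdde" -> "ccfab"
DP table:
           c    c    f    a    b
      0    1    2    3    4    5
  f   1    1    2    2    3    4
  d   2    2    2    3    3    4
  d   3    3    3    3    4    4
  e   4    4    4    4    4    5
Edit distance = dp[4][5] = 5

5


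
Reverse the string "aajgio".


Input: aajgio
Reading characters right to left:
  Position 5: 'o'
  Position 4: 'i'
  Position 3: 'g'
  Position 2: 'j'
  Position 1: 'a'
  Position 0: 'a'
Reversed: oigjaa

oigjaa


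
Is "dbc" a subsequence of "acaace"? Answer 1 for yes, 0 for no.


Check if "dbc" is a subsequence of "acaace"
Greedy scan:
  Position 0 ('a'): no match needed
  Position 1 ('c'): no match needed
  Position 2 ('a'): no match needed
  Position 3 ('a'): no match needed
  Position 4 ('c'): no match needed
  Position 5 ('e'): no match needed
Only matched 0/3 characters => not a subsequence

0


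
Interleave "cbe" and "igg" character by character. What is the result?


Interleaving "cbe" and "igg":
  Position 0: 'c' from first, 'i' from second => "ci"
  Position 1: 'b' from first, 'g' from second => "bg"
  Position 2: 'e' from first, 'g' from second => "eg"
Result: cibgeg

cibgeg


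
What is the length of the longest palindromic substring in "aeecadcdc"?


Input: "aeecadcdc"
Checking substrings for palindromes:
  [5:8] "dcd" (len 3) => palindrome
  [6:9] "cdc" (len 3) => palindrome
  [1:3] "ee" (len 2) => palindrome
Longest palindromic substring: "dcd" with length 3

3


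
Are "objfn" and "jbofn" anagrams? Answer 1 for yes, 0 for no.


Strings: "objfn", "jbofn"
Sorted first:  bfjno
Sorted second: bfjno
Sorted forms match => anagrams

1


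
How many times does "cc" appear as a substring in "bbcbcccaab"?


Searching for "cc" in "bbcbcccaab"
Scanning each position:
  Position 0: "bb" => no
  Position 1: "bc" => no
  Position 2: "cb" => no
  Position 3: "bc" => no
  Position 4: "cc" => MATCH
  Position 5: "cc" => MATCH
  Position 6: "ca" => no
  Position 7: "aa" => no
  Position 8: "ab" => no
Total occurrences: 2

2


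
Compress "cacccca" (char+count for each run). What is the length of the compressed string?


Input: cacccca
Runs:
  'c' x 1 => "c1"
  'a' x 1 => "a1"
  'c' x 4 => "c4"
  'a' x 1 => "a1"
Compressed: "c1a1c4a1"
Compressed length: 8

8


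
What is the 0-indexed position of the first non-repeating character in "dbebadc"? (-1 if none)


Input: dbebadc
Character frequencies:
  'a': 1
  'b': 2
  'c': 1
  'd': 2
  'e': 1
Scanning left to right for freq == 1:
  Position 0 ('d'): freq=2, skip
  Position 1 ('b'): freq=2, skip
  Position 2 ('e'): unique! => answer = 2

2


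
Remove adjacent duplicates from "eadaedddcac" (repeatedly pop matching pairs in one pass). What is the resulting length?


Input: eadaedddcac
Stack-based adjacent duplicate removal:
  Read 'e': push. Stack: e
  Read 'a': push. Stack: ea
  Read 'd': push. Stack: ead
  Read 'a': push. Stack: eada
  Read 'e': push. Stack: eadae
  Read 'd': push. Stack: eadaed
  Read 'd': matches stack top 'd' => pop. Stack: eadae
  Read 'd': push. Stack: eadaed
  Read 'c': push. Stack: eadaedc
  Read 'a': push. Stack: eadaedca
  Read 'c': push. Stack: eadaedcac
Final stack: "eadaedcac" (length 9)

9


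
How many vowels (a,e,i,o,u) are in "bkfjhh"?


Input: bkfjhh
Checking each character:
  'b' at position 0: consonant
  'k' at position 1: consonant
  'f' at position 2: consonant
  'j' at position 3: consonant
  'h' at position 4: consonant
  'h' at position 5: consonant
Total vowels: 0

0


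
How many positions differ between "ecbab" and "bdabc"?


Comparing "ecbab" and "bdabc" position by position:
  Position 0: 'e' vs 'b' => DIFFER
  Position 1: 'c' vs 'd' => DIFFER
  Position 2: 'b' vs 'a' => DIFFER
  Position 3: 'a' vs 'b' => DIFFER
  Position 4: 'b' vs 'c' => DIFFER
Positions that differ: 5

5


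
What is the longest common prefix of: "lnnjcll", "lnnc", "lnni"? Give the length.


Words: lnnjcll, lnnc, lnni
  Position 0: all 'l' => match
  Position 1: all 'n' => match
  Position 2: all 'n' => match
  Position 3: ('j', 'c', 'i') => mismatch, stop
LCP = "lnn" (length 3)

3


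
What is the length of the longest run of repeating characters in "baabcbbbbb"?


Input: "baabcbbbbb"
Scanning for longest run:
  Position 1 ('a'): new char, reset run to 1
  Position 2 ('a'): continues run of 'a', length=2
  Position 3 ('b'): new char, reset run to 1
  Position 4 ('c'): new char, reset run to 1
  Position 5 ('b'): new char, reset run to 1
  Position 6 ('b'): continues run of 'b', length=2
  Position 7 ('b'): continues run of 'b', length=3
  Position 8 ('b'): continues run of 'b', length=4
  Position 9 ('b'): continues run of 'b', length=5
Longest run: 'b' with length 5

5


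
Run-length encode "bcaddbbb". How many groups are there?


Input: bcaddbbb
Scanning for consecutive runs:
  Group 1: 'b' x 1 (positions 0-0)
  Group 2: 'c' x 1 (positions 1-1)
  Group 3: 'a' x 1 (positions 2-2)
  Group 4: 'd' x 2 (positions 3-4)
  Group 5: 'b' x 3 (positions 5-7)
Total groups: 5

5


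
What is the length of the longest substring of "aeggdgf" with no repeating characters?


Input: "aeggdgf"
Sliding window (track last position of each char):
  Position 0 ('a'): window [0,0] length 1 -- new best
  Position 1 ('e'): window [0,1] length 2 -- new best
  Position 2 ('g'): window [0,2] length 3 -- new best
  Position 3 ('g'): repeat (last at 2), move window start to 3
  Position 3 ('g'): window [3,3] length 1
  Position 4 ('d'): window [3,4] length 2
  Position 5 ('g'): repeat (last at 3), move window start to 4
  Position 5 ('g'): window [4,5] length 2
  Position 6 ('f'): window [4,6] length 3
Longest substring with no repeats: "aeg" with length 3

3


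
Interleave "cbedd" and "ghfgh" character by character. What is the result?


Interleaving "cbedd" and "ghfgh":
  Position 0: 'c' from first, 'g' from second => "cg"
  Position 1: 'b' from first, 'h' from second => "bh"
  Position 2: 'e' from first, 'f' from second => "ef"
  Position 3: 'd' from first, 'g' from second => "dg"
  Position 4: 'd' from first, 'h' from second => "dh"
Result: cgbhefdgdh

cgbhefdgdh


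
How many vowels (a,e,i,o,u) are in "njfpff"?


Input: njfpff
Checking each character:
  'n' at position 0: consonant
  'j' at position 1: consonant
  'f' at position 2: consonant
  'p' at position 3: consonant
  'f' at position 4: consonant
  'f' at position 5: consonant
Total vowels: 0

0


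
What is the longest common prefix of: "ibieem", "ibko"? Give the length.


Words: ibieem, ibko
  Position 0: all 'i' => match
  Position 1: all 'b' => match
  Position 2: ('i', 'k') => mismatch, stop
LCP = "ib" (length 2)

2


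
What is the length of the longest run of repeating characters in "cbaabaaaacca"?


Input: "cbaabaaaacca"
Scanning for longest run:
  Position 1 ('b'): new char, reset run to 1
  Position 2 ('a'): new char, reset run to 1
  Position 3 ('a'): continues run of 'a', length=2
  Position 4 ('b'): new char, reset run to 1
  Position 5 ('a'): new char, reset run to 1
  Position 6 ('a'): continues run of 'a', length=2
  Position 7 ('a'): continues run of 'a', length=3
  Position 8 ('a'): continues run of 'a', length=4
  Position 9 ('c'): new char, reset run to 1
  Position 10 ('c'): continues run of 'c', length=2
  Position 11 ('a'): new char, reset run to 1
Longest run: 'a' with length 4

4


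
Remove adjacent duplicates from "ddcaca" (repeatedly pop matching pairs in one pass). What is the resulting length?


Input: ddcaca
Stack-based adjacent duplicate removal:
  Read 'd': push. Stack: d
  Read 'd': matches stack top 'd' => pop. Stack: (empty)
  Read 'c': push. Stack: c
  Read 'a': push. Stack: ca
  Read 'c': push. Stack: cac
  Read 'a': push. Stack: caca
Final stack: "caca" (length 4)

4


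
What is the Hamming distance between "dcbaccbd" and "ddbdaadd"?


Comparing "dcbaccbd" and "ddbdaadd" position by position:
  Position 0: 'd' vs 'd' => same
  Position 1: 'c' vs 'd' => differ
  Position 2: 'b' vs 'b' => same
  Position 3: 'a' vs 'd' => differ
  Position 4: 'c' vs 'a' => differ
  Position 5: 'c' vs 'a' => differ
  Position 6: 'b' vs 'd' => differ
  Position 7: 'd' vs 'd' => same
Total differences (Hamming distance): 5

5


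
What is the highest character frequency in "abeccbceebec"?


Input: abeccbceebec
Character counts:
  'a': 1
  'b': 3
  'c': 4
  'e': 4
Maximum frequency: 4

4


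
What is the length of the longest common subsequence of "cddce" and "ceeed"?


LCS of "cddce" and "ceeed"
DP table:
           c    e    e    e    d
      0    0    0    0    0    0
  c   0    1    1    1    1    1
  d   0    1    1    1    1    2
  d   0    1    1    1    1    2
  c   0    1    1    1    1    2
  e   0    1    2    2    2    2
LCS length = dp[5][5] = 2

2


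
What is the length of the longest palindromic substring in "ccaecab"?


Input: "ccaecab"
Checking substrings for palindromes:
  [0:2] "cc" (len 2) => palindrome
Longest palindromic substring: "cc" with length 2

2


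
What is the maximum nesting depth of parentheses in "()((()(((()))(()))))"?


Input: "()((()(((()))(()))))"
Tracking depth:
  Position 0 '(': depth becomes 1
  Position 1 ')': depth becomes 0
  Position 2 '(': depth becomes 1
  Position 3 '(': depth becomes 2
  Position 4 '(': depth becomes 3
  Position 5 ')': depth becomes 2
  Position 6 '(': depth becomes 3
  Position 7 '(': depth becomes 4
  Position 8 '(': depth becomes 5
  Position 9 '(': depth becomes 6
  Position 10 ')': depth becomes 5
  Position 11 ')': depth becomes 4
  Position 12 ')': depth becomes 3
  Position 13 '(': depth becomes 4
  Position 14 '(': depth becomes 5
  Position 15 ')': depth becomes 4
  Position 16 ')': depth becomes 3
  Position 17 ')': depth becomes 2
  Position 18 ')': depth becomes 1
  Position 19 ')': depth becomes 0
Maximum depth reached: 6

6


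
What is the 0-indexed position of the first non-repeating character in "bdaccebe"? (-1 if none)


Input: bdaccebe
Character frequencies:
  'a': 1
  'b': 2
  'c': 2
  'd': 1
  'e': 2
Scanning left to right for freq == 1:
  Position 0 ('b'): freq=2, skip
  Position 1 ('d'): unique! => answer = 1

1


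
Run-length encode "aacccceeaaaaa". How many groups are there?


Input: aacccceeaaaaa
Scanning for consecutive runs:
  Group 1: 'a' x 2 (positions 0-1)
  Group 2: 'c' x 4 (positions 2-5)
  Group 3: 'e' x 2 (positions 6-7)
  Group 4: 'a' x 5 (positions 8-12)
Total groups: 4

4


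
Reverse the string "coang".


Input: coang
Reading characters right to left:
  Position 4: 'g'
  Position 3: 'n'
  Position 2: 'a'
  Position 1: 'o'
  Position 0: 'c'
Reversed: gnaoc

gnaoc


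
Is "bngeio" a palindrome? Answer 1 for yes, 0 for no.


Input: bngeio
Reversed: oiegnb
  Compare pos 0 ('b') with pos 5 ('o'): MISMATCH
  Compare pos 1 ('n') with pos 4 ('i'): MISMATCH
  Compare pos 2 ('g') with pos 3 ('e'): MISMATCH
Result: not a palindrome

0


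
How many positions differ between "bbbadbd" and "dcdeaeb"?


Comparing "bbbadbd" and "dcdeaeb" position by position:
  Position 0: 'b' vs 'd' => DIFFER
  Position 1: 'b' vs 'c' => DIFFER
  Position 2: 'b' vs 'd' => DIFFER
  Position 3: 'a' vs 'e' => DIFFER
  Position 4: 'd' vs 'a' => DIFFER
  Position 5: 'b' vs 'e' => DIFFER
  Position 6: 'd' vs 'b' => DIFFER
Positions that differ: 7

7


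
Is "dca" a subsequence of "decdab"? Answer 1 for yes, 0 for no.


Check if "dca" is a subsequence of "decdab"
Greedy scan:
  Position 0 ('d'): matches sub[0] = 'd'
  Position 1 ('e'): no match needed
  Position 2 ('c'): matches sub[1] = 'c'
  Position 3 ('d'): no match needed
  Position 4 ('a'): matches sub[2] = 'a'
  Position 5 ('b'): no match needed
All 3 characters matched => is a subsequence

1


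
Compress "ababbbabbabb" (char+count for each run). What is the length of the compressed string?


Input: ababbbabbabb
Runs:
  'a' x 1 => "a1"
  'b' x 1 => "b1"
  'a' x 1 => "a1"
  'b' x 3 => "b3"
  'a' x 1 => "a1"
  'b' x 2 => "b2"
  'a' x 1 => "a1"
  'b' x 2 => "b2"
Compressed: "a1b1a1b3a1b2a1b2"
Compressed length: 16

16


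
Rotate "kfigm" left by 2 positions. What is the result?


Input: "kfigm", rotate left by 2
First 2 characters: "kf"
Remaining characters: "igm"
Concatenate remaining + first: "igm" + "kf" = "igmkf"

igmkf


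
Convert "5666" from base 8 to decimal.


Input: "5666" in base 8
Positional expansion:
  Digit '5' (value 5) x 8^3 = 2560
  Digit '6' (value 6) x 8^2 = 384
  Digit '6' (value 6) x 8^1 = 48
  Digit '6' (value 6) x 8^0 = 6
Sum = 2998

2998


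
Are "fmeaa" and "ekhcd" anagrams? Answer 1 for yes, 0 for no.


Strings: "fmeaa", "ekhcd"
Sorted first:  aaefm
Sorted second: cdehk
Differ at position 0: 'a' vs 'c' => not anagrams

0


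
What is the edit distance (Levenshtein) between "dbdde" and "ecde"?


Computing edit distance: "dbdde" -> "ecde"
DP table:
           e    c    d    e
      0    1    2    3    4
  d   1    1    2    2    3
  b   2    2    2    3    3
  d   3    3    3    2    3
  d   4    4    4    3    3
  e   5    4    5    4    3
Edit distance = dp[5][4] = 3

3


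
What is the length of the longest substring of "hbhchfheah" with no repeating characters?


Input: "hbhchfheah"
Sliding window (track last position of each char):
  Position 0 ('h'): window [0,0] length 1 -- new best
  Position 1 ('b'): window [0,1] length 2 -- new best
  Position 2 ('h'): repeat (last at 0), move window start to 1
  Position 2 ('h'): window [1,2] length 2
  Position 3 ('c'): window [1,3] length 3 -- new best
  Position 4 ('h'): repeat (last at 2), move window start to 3
  Position 4 ('h'): window [3,4] length 2
  Position 5 ('f'): window [3,5] length 3
  Position 6 ('h'): repeat (last at 4), move window start to 5
  Position 6 ('h'): window [5,6] length 2
  Position 7 ('e'): window [5,7] length 3
  Position 8 ('a'): window [5,8] length 4 -- new best
  Position 9 ('h'): repeat (last at 6), move window start to 7
  Position 9 ('h'): window [7,9] length 3
Longest substring with no repeats: "fhea" with length 4

4


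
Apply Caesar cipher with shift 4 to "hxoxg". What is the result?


Caesar cipher: shift "hxoxg" by 4
  'h' (pos 7) + 4 = pos 11 = 'l'
  'x' (pos 23) + 4 = pos 1 = 'b'
  'o' (pos 14) + 4 = pos 18 = 's'
  'x' (pos 23) + 4 = pos 1 = 'b'
  'g' (pos 6) + 4 = pos 10 = 'k'
Result: lbsbk

lbsbk


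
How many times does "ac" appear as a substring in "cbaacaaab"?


Searching for "ac" in "cbaacaaab"
Scanning each position:
  Position 0: "cb" => no
  Position 1: "ba" => no
  Position 2: "aa" => no
  Position 3: "ac" => MATCH
  Position 4: "ca" => no
  Position 5: "aa" => no
  Position 6: "aa" => no
  Position 7: "ab" => no
Total occurrences: 1

1


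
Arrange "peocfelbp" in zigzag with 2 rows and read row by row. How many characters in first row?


Zigzag "peocfelbp" into 2 rows:
Placing characters:
  'p' => row 0
  'e' => row 1
  'o' => row 0
  'c' => row 1
  'f' => row 0
  'e' => row 1
  'l' => row 0
  'b' => row 1
  'p' => row 0
Rows:
  Row 0: "poflp"
  Row 1: "eceb"
First row length: 5

5


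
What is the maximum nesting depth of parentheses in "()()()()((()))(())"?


Input: "()()()()((()))(())"
Tracking depth:
  Position 0 '(': depth becomes 1
  Position 1 ')': depth becomes 0
  Position 2 '(': depth becomes 1
  Position 3 ')': depth becomes 0
  Position 4 '(': depth becomes 1
  Position 5 ')': depth becomes 0
  Position 6 '(': depth becomes 1
  Position 7 ')': depth becomes 0
  Position 8 '(': depth becomes 1
  Position 9 '(': depth becomes 2
  Position 10 '(': depth becomes 3
  Position 11 ')': depth becomes 2
  Position 12 ')': depth becomes 1
  Position 13 ')': depth becomes 0
  Position 14 '(': depth becomes 1
  Position 15 '(': depth becomes 2
  Position 16 ')': depth becomes 1
  Position 17 ')': depth becomes 0
Maximum depth reached: 3

3


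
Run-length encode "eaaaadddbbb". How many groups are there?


Input: eaaaadddbbb
Scanning for consecutive runs:
  Group 1: 'e' x 1 (positions 0-0)
  Group 2: 'a' x 4 (positions 1-4)
  Group 3: 'd' x 3 (positions 5-7)
  Group 4: 'b' x 3 (positions 8-10)
Total groups: 4

4


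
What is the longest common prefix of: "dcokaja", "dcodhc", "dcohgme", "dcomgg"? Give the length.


Words: dcokaja, dcodhc, dcohgme, dcomgg
  Position 0: all 'd' => match
  Position 1: all 'c' => match
  Position 2: all 'o' => match
  Position 3: ('k', 'd', 'h', 'm') => mismatch, stop
LCP = "dco" (length 3)

3


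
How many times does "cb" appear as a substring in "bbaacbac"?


Searching for "cb" in "bbaacbac"
Scanning each position:
  Position 0: "bb" => no
  Position 1: "ba" => no
  Position 2: "aa" => no
  Position 3: "ac" => no
  Position 4: "cb" => MATCH
  Position 5: "ba" => no
  Position 6: "ac" => no
Total occurrences: 1

1


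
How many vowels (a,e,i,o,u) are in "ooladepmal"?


Input: ooladepmal
Checking each character:
  'o' at position 0: vowel (running total: 1)
  'o' at position 1: vowel (running total: 2)
  'l' at position 2: consonant
  'a' at position 3: vowel (running total: 3)
  'd' at position 4: consonant
  'e' at position 5: vowel (running total: 4)
  'p' at position 6: consonant
  'm' at position 7: consonant
  'a' at position 8: vowel (running total: 5)
  'l' at position 9: consonant
Total vowels: 5

5


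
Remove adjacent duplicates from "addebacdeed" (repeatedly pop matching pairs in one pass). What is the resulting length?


Input: addebacdeed
Stack-based adjacent duplicate removal:
  Read 'a': push. Stack: a
  Read 'd': push. Stack: ad
  Read 'd': matches stack top 'd' => pop. Stack: a
  Read 'e': push. Stack: ae
  Read 'b': push. Stack: aeb
  Read 'a': push. Stack: aeba
  Read 'c': push. Stack: aebac
  Read 'd': push. Stack: aebacd
  Read 'e': push. Stack: aebacde
  Read 'e': matches stack top 'e' => pop. Stack: aebacd
  Read 'd': matches stack top 'd' => pop. Stack: aebac
Final stack: "aebac" (length 5)

5


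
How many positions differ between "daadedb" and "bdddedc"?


Comparing "daadedb" and "bdddedc" position by position:
  Position 0: 'd' vs 'b' => DIFFER
  Position 1: 'a' vs 'd' => DIFFER
  Position 2: 'a' vs 'd' => DIFFER
  Position 3: 'd' vs 'd' => same
  Position 4: 'e' vs 'e' => same
  Position 5: 'd' vs 'd' => same
  Position 6: 'b' vs 'c' => DIFFER
Positions that differ: 4

4


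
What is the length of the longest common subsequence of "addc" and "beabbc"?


LCS of "addc" and "beabbc"
DP table:
           b    e    a    b    b    c
      0    0    0    0    0    0    0
  a   0    0    0    1    1    1    1
  d   0    0    0    1    1    1    1
  d   0    0    0    1    1    1    1
  c   0    0    0    1    1    1    2
LCS length = dp[4][6] = 2

2


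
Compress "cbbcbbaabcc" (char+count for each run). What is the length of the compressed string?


Input: cbbcbbaabcc
Runs:
  'c' x 1 => "c1"
  'b' x 2 => "b2"
  'c' x 1 => "c1"
  'b' x 2 => "b2"
  'a' x 2 => "a2"
  'b' x 1 => "b1"
  'c' x 2 => "c2"
Compressed: "c1b2c1b2a2b1c2"
Compressed length: 14

14


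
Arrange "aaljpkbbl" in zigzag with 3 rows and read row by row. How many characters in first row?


Zigzag "aaljpkbbl" into 3 rows:
Placing characters:
  'a' => row 0
  'a' => row 1
  'l' => row 2
  'j' => row 1
  'p' => row 0
  'k' => row 1
  'b' => row 2
  'b' => row 1
  'l' => row 0
Rows:
  Row 0: "apl"
  Row 1: "ajkb"
  Row 2: "lb"
First row length: 3

3


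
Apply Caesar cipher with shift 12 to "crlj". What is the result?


Caesar cipher: shift "crlj" by 12
  'c' (pos 2) + 12 = pos 14 = 'o'
  'r' (pos 17) + 12 = pos 3 = 'd'
  'l' (pos 11) + 12 = pos 23 = 'x'
  'j' (pos 9) + 12 = pos 21 = 'v'
Result: odxv

odxv


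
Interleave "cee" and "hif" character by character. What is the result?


Interleaving "cee" and "hif":
  Position 0: 'c' from first, 'h' from second => "ch"
  Position 1: 'e' from first, 'i' from second => "ei"
  Position 2: 'e' from first, 'f' from second => "ef"
Result: cheief

cheief


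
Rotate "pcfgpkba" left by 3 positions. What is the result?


Input: "pcfgpkba", rotate left by 3
First 3 characters: "pcf"
Remaining characters: "gpkba"
Concatenate remaining + first: "gpkba" + "pcf" = "gpkbapcf"

gpkbapcf


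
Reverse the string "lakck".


Input: lakck
Reading characters right to left:
  Position 4: 'k'
  Position 3: 'c'
  Position 2: 'k'
  Position 1: 'a'
  Position 0: 'l'
Reversed: kckal

kckal


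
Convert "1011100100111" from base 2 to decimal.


Input: "1011100100111" in base 2
Positional expansion:
  Digit '1' (value 1) x 2^12 = 4096
  Digit '0' (value 0) x 2^11 = 0
  Digit '1' (value 1) x 2^10 = 1024
  Digit '1' (value 1) x 2^9 = 512
  Digit '1' (value 1) x 2^8 = 256
  Digit '0' (value 0) x 2^7 = 0
  Digit '0' (value 0) x 2^6 = 0
  Digit '1' (value 1) x 2^5 = 32
  Digit '0' (value 0) x 2^4 = 0
  Digit '0' (value 0) x 2^3 = 0
  Digit '1' (value 1) x 2^2 = 4
  Digit '1' (value 1) x 2^1 = 2
  Digit '1' (value 1) x 2^0 = 1
Sum = 5927

5927


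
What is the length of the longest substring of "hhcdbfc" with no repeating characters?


Input: "hhcdbfc"
Sliding window (track last position of each char):
  Position 0 ('h'): window [0,0] length 1 -- new best
  Position 1 ('h'): repeat (last at 0), move window start to 1
  Position 1 ('h'): window [1,1] length 1
  Position 2 ('c'): window [1,2] length 2 -- new best
  Position 3 ('d'): window [1,3] length 3 -- new best
  Position 4 ('b'): window [1,4] length 4 -- new best
  Position 5 ('f'): window [1,5] length 5 -- new best
  Position 6 ('c'): repeat (last at 2), move window start to 3
  Position 6 ('c'): window [3,6] length 4
Longest substring with no repeats: "hcdbf" with length 5

5


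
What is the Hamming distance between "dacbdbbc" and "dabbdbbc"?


Comparing "dacbdbbc" and "dabbdbbc" position by position:
  Position 0: 'd' vs 'd' => same
  Position 1: 'a' vs 'a' => same
  Position 2: 'c' vs 'b' => differ
  Position 3: 'b' vs 'b' => same
  Position 4: 'd' vs 'd' => same
  Position 5: 'b' vs 'b' => same
  Position 6: 'b' vs 'b' => same
  Position 7: 'c' vs 'c' => same
Total differences (Hamming distance): 1

1


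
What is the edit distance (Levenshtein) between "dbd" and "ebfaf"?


Computing edit distance: "dbd" -> "ebfaf"
DP table:
           e    b    f    a    f
      0    1    2    3    4    5
  d   1    1    2    3    4    5
  b   2    2    1    2    3    4
  d   3    3    2    2    3    4
Edit distance = dp[3][5] = 4

4


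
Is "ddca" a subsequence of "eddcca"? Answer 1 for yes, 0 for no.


Check if "ddca" is a subsequence of "eddcca"
Greedy scan:
  Position 0 ('e'): no match needed
  Position 1 ('d'): matches sub[0] = 'd'
  Position 2 ('d'): matches sub[1] = 'd'
  Position 3 ('c'): matches sub[2] = 'c'
  Position 4 ('c'): no match needed
  Position 5 ('a'): matches sub[3] = 'a'
All 4 characters matched => is a subsequence

1
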